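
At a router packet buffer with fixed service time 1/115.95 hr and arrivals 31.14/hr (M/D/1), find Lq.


ρ = 31.14/115.95 = 0.2686
M/D/1: Lq = ρ²/(2(1−ρ)) = 0.07213/(2·0.7314) = 0.04930

Final: 0.04930


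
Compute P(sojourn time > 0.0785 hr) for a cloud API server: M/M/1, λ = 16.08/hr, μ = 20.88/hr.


W ~ Exponential(μ−λ) for M/M/1.
μ − λ = 20.88 − 16.08 = 4.8000
P(W > t) = e^{−(μ−λ)t} = e^{−0.3768} = 0.686053

Final: 0.686053


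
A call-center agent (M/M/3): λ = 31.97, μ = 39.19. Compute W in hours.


a = 0.8158; ρ = 0.2719; P₀ = 0.439990
Lq = P₀·a^c·ρ/(c!(1−ρ)²) = 0.02042
Wq = Lq/λ = 0.02042/31.97 = 0.0006388 hr
W = Wq + 1/μ = 0.0006388 + 0.02552 = 0.02616 hr

Final: 0.02616 hr


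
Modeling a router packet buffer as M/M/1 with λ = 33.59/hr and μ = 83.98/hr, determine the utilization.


ρ = λ/μ = 33.59/83.98 = 0.4000

Final: 0.4000


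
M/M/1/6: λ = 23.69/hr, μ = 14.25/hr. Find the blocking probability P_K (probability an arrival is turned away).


ρ = λ/μ = 23.69/14.25 = 1.6625
P_K = (1−ρ)ρ^K/(1−ρ^(K+1)) = (-0.6625·21.110629)/(1 − 35.095495)
= -13.984866/-34.095495 = 0.410168

Final: 0.410168


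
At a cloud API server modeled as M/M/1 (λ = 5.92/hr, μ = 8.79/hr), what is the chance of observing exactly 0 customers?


ρ = 5.92/8.79 = 0.6735
P_n = (1−ρ)·ρ^n = (1 − 0.6735)·0.6735^0 = 0.3265·1.000000 = 0.326507

Final: 0.326507


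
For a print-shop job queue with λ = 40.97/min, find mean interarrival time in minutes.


Mean interarrival time = 1/λ = 1/40.97 minute = 0.02441 minute
In minutes: 0.02441 × 1 = 0.02441 min

Final: 0.02441 min


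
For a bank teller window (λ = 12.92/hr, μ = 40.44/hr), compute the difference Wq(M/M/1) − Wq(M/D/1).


ρ = 12.92/40.44 = 0.3195
Wq(M/M/1) = ρ/(μ−λ) = 0.3195/27.52 = 0.01161 hr
Wq(M/D/1) = ρ/(2(μ−λ)) = 0.005805 hr
Savings = 0.01161 − 0.005805 = 0.005805 hr

Final: 0.005805 hr


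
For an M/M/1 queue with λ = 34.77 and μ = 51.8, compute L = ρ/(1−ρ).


ρ = λ/μ = 34.77/51.8 = 0.6712
L = ρ/(1−ρ) = 0.6712/(1 − 0.6712) = 0.6712/0.3288 = 2.0417

Final: 2.0417


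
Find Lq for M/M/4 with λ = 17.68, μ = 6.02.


a = λ/μ = 2.9369; ρ = a/4 = 0.7342
P₀ = 0.041435
Lq = P₀·a^c·ρ / (c!·(1−ρ)²) = 0.041435·74.39489·0.7342/(24·0.07064)
= 1.33498

Final: 1.33498


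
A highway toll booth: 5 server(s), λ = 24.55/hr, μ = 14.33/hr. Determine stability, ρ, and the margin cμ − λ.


Total capacity cμ = 5·14.33 = 71.65/hr
ρ = λ/(cμ) = 24.55/71.65 = 0.3426
Stable ⇔ ρ < 1: YES
Spare capacity = cμ − λ = 71.65 − 24.55 = 47.10/hr

Final: ρ = 0.3426; stable; margin = 47.10/hr


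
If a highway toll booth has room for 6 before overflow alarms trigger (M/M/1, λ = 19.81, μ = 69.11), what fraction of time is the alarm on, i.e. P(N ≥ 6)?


ρ = 19.81/69.11 = 0.2866
P(N ≥ n) = ρ^n = 0.2866^6 = 0.0005547

Final: 0.0005547


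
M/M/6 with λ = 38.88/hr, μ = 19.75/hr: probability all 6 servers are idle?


a = λ/μ = 38.88/19.75 = 1.9686; ρ = a/c = 0.3281
Σ_{k=0}^{5} a^k/k! (terms k=0..5) = 1.00000 + 1.96861 + 1.93771 + 1.27153 + 0.62579 + 0.24639 = 7.05001
Tail: a^6/(6!(1−ρ)) = 58.20428/(720·0.6719) = 0.12031
P₀ = 1/(7.05001 + 0.12031) = 1/7.17033 = 0.139464

Final: 0.139464


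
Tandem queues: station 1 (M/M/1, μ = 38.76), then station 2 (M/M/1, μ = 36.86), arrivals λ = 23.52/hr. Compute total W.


Each node sees arrival rate λ = 23.52/hr (tandem ⇒ throughput preserved).
W₁ = 1/(μ₁−λ) = 1/(38.76−23.52) = 0.06562 hr
W₂ = 1/(μ₂−λ) = 1/(36.86−23.52) = 0.07496 hr
W_total = W₁ + W₂ = 0.06562 + 0.07496 = 0.14058 hr

Final: 0.14058 hr


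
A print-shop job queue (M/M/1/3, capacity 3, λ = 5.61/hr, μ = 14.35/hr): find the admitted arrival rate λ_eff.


ρ = 0.3909; P_K = (1−ρ)ρ^3/(1−ρ^4) = 0.037261
λ_eff = λ(1 − P_K) = 5.61·(1 − 0.037261) = 5.61·0.962739 = 5.4010 /hr

Final: 5.4010 /hr


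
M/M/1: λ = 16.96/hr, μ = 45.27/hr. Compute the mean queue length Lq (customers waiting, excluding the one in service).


ρ = 16.96/45.27 = 0.3746
Lq = ρ²/(1−ρ) = 0.1404/0.6254 = 0.2244

Final: 0.2244


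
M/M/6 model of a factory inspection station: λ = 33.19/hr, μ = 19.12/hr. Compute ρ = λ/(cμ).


ρ = λ/(cμ) = 33.19/(6·19.12) = 33.19/114.72 = 0.2893

Final: 0.2893


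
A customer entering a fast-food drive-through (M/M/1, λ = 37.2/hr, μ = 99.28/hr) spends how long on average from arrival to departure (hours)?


W = 1/(μ−λ) = 1/(99.28 − 37.2) = 1/62.08 = 0.01611 hr

Final: 0.01611 hr


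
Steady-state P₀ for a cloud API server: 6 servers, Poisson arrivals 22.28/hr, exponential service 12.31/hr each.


a = λ/μ = 22.28/12.31 = 1.8099; ρ = a/c = 0.3017
Σ_{k=0}^{5} a^k/k! (terms k=0..5) = 1.00000 + 1.80991 + 1.63789 + 0.98814 + 0.44711 + 0.16185 = 6.04490
Tail: a^6/(6!(1−ρ)) = 35.15141/(720·0.6983) = 0.06991
P₀ = 1/(6.04490 + 0.06991) = 1/6.11481 = 0.163537

Final: 0.163537


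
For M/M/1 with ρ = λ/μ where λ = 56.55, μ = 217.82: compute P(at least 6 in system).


ρ = 56.55/217.82 = 0.2596
P(N ≥ n) = ρ^n = 0.2596^6 = 0.0003062

Final: 0.0003062


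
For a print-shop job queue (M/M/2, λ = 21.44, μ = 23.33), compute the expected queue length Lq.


a = λ/μ = 0.9190; ρ = a/2 = 0.4595
P₀ = 0.370338
Lq = P₀·a^c·ρ / (c!·(1−ρ)²) = 0.370338·0.84454·0.4595/(2·0.29215)
= 0.24596

Final: 0.24596


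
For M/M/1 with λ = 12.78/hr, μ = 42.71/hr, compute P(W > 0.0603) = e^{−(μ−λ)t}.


W ~ Exponential(μ−λ) for M/M/1.
μ − λ = 42.71 − 12.78 = 29.9300
P(W > t) = e^{−(μ−λ)t} = e^{−1.8048} = 0.164511

Final: 0.164511


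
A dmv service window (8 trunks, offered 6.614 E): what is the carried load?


B(8,6.614) = 0.156629 (Erlang-B)
Carried load = a(1 − B) = 6.614·(1 − 0.156629) = 6.614·0.843371 = 5.5781 E

Final: 5.5781 Erlangs


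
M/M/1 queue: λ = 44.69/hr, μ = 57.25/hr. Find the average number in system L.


ρ = λ/μ = 44.69/57.25 = 0.7806
L = ρ/(1−ρ) = 0.7806/(1 − 0.7806) = 0.7806/0.2194 = 3.5581

Final: 3.5581


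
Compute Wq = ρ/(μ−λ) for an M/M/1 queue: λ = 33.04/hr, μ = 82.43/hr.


ρ = 33.04/82.43 = 0.4008
Wq = ρ/(μ−λ) = 0.4008/(82.43 − 33.04) = 0.4008/49.39 = 0.008116 hr

Final: 0.008116 hr


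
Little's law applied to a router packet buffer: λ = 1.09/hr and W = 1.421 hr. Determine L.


L = λW = 1.09·1.421 = 1.5489

Final: 1.5489


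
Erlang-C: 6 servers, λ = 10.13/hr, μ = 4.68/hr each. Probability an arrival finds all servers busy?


a = λ/μ = 2.1645; ρ = a/6 = 0.3608
P₀ = 0.114530 (from M/M/c formula)
C(c,a) = [a^c/(c!(1−ρ))]·P₀ = [102.84461/(720·0.6392)]·0.114530
= 0.22345·0.114530 = 0.025592

Final: 0.025592


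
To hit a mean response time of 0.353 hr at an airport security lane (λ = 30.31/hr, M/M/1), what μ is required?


W = 1/(μ−λ) ⇒ μ − λ = 1/W = 1/0.353 = 2.8329
μ = λ + 1/W = 30.31 + 2.8329 = 33.1429 per hr

Final: 33.1429 /hr


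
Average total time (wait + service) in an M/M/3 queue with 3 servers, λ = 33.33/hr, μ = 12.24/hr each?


a = 2.7230; ρ = 0.9077; P₀ = 0.022788
Lq = P₀·a^c·ρ/(c!(1−ρ)²) = 8.16703
Wq = Lq/λ = 8.16703/33.33 = 0.24504 hr
W = Wq + 1/μ = 0.24504 + 0.08170 = 0.32673 hr

Final: 0.32673 hr


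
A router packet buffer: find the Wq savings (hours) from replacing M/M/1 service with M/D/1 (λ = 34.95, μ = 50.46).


ρ = 34.95/50.46 = 0.6926
Wq(M/M/1) = ρ/(μ−λ) = 0.6926/15.51 = 0.04466 hr
Wq(M/D/1) = ρ/(2(μ−λ)) = 0.02233 hr
Savings = 0.04466 − 0.02233 = 0.02233 hr

Final: 0.02233 hr


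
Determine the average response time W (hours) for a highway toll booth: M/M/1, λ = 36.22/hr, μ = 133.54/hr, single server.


W = 1/(μ−λ) = 1/(133.54 − 36.22) = 1/97.32 = 0.01028 hr

Final: 0.01028 hr


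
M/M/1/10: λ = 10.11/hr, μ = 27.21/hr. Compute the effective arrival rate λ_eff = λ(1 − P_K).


ρ = 0.3716; P_K = (1−ρ)ρ^10/(1−ρ^11) = 0.00003151
λ_eff = λ(1 − P_K) = 10.11·(1 − 0.00003151) = 10.11·0.999968 = 10.1097 /hr

Final: 10.1097 /hr


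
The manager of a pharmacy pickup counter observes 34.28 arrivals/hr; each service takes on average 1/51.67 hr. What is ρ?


ρ = λ/μ = 34.28/51.67 = 0.6634

Final: 0.6634


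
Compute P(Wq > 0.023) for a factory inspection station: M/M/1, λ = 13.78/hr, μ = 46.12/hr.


ρ = 13.78/46.12 = 0.2988
P(Wq > t) = ρ·e^{−(μ−λ)t} = 0.2988·e^{−0.7438}
= 0.2988·0.475295 = 0.142011

Final: 0.142011


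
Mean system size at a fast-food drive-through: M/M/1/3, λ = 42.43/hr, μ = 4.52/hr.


ρ = 42.43/4.52 = 9.3872
L = ρ[1 − (K+1)ρ^K + Kρ^(K+1)] / [(1−ρ)(1−ρ^(K+1))]
Numerator: 9.3872·(1 − 4·827.187172 + 3·7764.945070) = 187622.141830
Denominator: (-8.3872)·(-7763.945070) = 65117.512742
L = 187622.141830/65117.512742 = 2.8813

Final: 2.8813


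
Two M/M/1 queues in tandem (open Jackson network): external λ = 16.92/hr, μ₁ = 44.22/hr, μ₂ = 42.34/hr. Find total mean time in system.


Each node sees arrival rate λ = 16.92/hr (tandem ⇒ throughput preserved).
W₁ = 1/(μ₁−λ) = 1/(44.22−16.92) = 0.03663 hr
W₂ = 1/(μ₂−λ) = 1/(42.34−16.92) = 0.03934 hr
W_total = W₁ + W₂ = 0.03663 + 0.03934 = 0.07597 hr

Final: 0.07597 hr


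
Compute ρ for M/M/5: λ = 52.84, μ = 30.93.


ρ = λ/(cμ) = 52.84/(5·30.93) = 52.84/154.65 = 0.3417

Final: 0.3417


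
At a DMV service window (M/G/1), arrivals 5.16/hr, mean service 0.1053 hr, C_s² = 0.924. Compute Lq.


ρ = λ·E[S] = 5.16·0.1053 = 0.5433
Lq = ρ²(1+C_s²)/(2(1−ρ)) = 0.2952·(1+0.924)/(2·0.4567)
= 0.2952·1.9240/0.9133 = 0.62194

Final: 0.62194


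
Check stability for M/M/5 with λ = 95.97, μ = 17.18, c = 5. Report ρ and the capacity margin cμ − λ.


Total capacity cμ = 5·17.18 = 85.90/hr
ρ = λ/(cμ) = 95.97/85.90 = 1.1172
Stable ⇔ ρ < 1: NO
Spare capacity = cμ − λ = 85.90 − 95.97 = -10.07/hr

Final: ρ = 1.1172; unstable; margin = -10.07/hr


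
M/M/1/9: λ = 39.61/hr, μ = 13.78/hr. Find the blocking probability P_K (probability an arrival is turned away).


ρ = λ/μ = 39.61/13.78 = 2.8745
P_K = (1−ρ)ρ^K/(1−ρ^(K+1)) = (-1.8745·13396.786107)/(1 − 38508.468629)
= -25111.682522/-38507.468629 = 0.652125

Final: 0.652125


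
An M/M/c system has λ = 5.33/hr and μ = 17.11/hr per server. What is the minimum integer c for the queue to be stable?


Stability requires cμ > λ ⇔ c > λ/μ.
λ/μ = 5.33/17.11 = 0.3115
Minimum integer c = ⌊0.3115⌋ + 1 = 1
Check: 1·17.11 = 17.11 > 5.33, while 0·17.11 = 0.00 ≤ 5.33

Final: 1 servers


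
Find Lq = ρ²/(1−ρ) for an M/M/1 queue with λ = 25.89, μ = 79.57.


ρ = 25.89/79.57 = 0.3254
Lq = ρ²/(1−ρ) = 0.1059/0.6746 = 0.1569

Final: 0.1569


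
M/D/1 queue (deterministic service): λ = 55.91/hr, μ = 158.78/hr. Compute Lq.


ρ = 55.91/158.78 = 0.3521
M/D/1: Lq = ρ²/(2(1−ρ)) = 0.1240/(2·0.6479) = 0.09569

Final: 0.09569


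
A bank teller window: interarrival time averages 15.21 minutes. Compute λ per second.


λ = 1/(interarrival time) in consistent units.
1 second = 0.0166667 min, so λ = 0.0166667/15.21 = 0.001096 per second

Final: 0.001096 /sec


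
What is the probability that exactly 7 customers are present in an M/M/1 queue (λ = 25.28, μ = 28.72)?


ρ = 25.28/28.72 = 0.8802
P_n = (1−ρ)·ρ^n = (1 − 0.8802)·0.8802^7 = 0.1198·0.409401 = 0.049037

Final: 0.049037


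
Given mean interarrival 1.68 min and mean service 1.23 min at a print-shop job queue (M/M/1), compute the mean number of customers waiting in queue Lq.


λ = 60/1.68 = 35.7143 /hr
μ = 60/1.23 = 48.7805 /hr
ρ = λ/μ = 35.7143/48.7805 = 0.7321
Lq = ρ²/(1−ρ) = 0.5360/0.2679 = 2.0012

Final: 2.0012


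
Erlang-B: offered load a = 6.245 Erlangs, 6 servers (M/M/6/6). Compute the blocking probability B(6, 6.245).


B(c,a) = (a^c/c!) / Σ_{k=0}^{c} a^k/k!
a^6/6! = 82.387658
Σ terms (k=0..6): 1.00000 + 6.24500 + 19.50001 + 40.59253 + 63.37508 + 79.15548 + 82.38766 = 292.255755
B = 82.387658/292.255755 = 0.281903

Final: 0.281903


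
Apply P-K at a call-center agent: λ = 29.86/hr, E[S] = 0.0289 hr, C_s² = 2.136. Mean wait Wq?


ρ = λ·E[S] = 29.86·0.0289 = 0.8630
E[S²] = E[S]²(1+C_s²) = 0.0289²·(1+2.136) = 0.002619
Wq = λ·E[S²]/(2(1−ρ)) = 29.86·0.002619/(2·0.1370) = 0.28534 hr

Final: 0.28534 hr


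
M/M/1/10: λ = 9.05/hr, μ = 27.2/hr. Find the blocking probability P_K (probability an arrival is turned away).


ρ = λ/μ = 9.05/27.2 = 0.3327
P_K = (1−ρ)ρ^K/(1−ρ^(K+1)) = (0.6673·0.00001663)/(1 − 0.000005532)
= 0.00001109/0.999994 = 0.00001109

Final: 0.00001109


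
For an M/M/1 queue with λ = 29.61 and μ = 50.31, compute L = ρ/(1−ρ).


ρ = λ/μ = 29.61/50.31 = 0.5886
L = ρ/(1−ρ) = 0.5886/(1 − 0.5886) = 0.5886/0.4114 = 1.4304

Final: 1.4304


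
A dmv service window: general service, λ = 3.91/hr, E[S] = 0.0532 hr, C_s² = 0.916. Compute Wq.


ρ = λ·E[S] = 3.91·0.0532 = 0.2080
E[S²] = E[S]²(1+C_s²) = 0.0532²·(1+0.916) = 0.005423
Wq = λ·E[S²]/(2(1−ρ)) = 3.91·0.005423/(2·0.7920) = 0.01339 hr

Final: 0.01339 hr


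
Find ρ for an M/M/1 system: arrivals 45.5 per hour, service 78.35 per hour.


ρ = λ/μ = 45.5/78.35 = 0.5807

Final: 0.5807


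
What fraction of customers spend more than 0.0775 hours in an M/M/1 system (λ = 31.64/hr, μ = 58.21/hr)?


W ~ Exponential(μ−λ) for M/M/1.
μ − λ = 58.21 − 31.64 = 26.5700
P(W > t) = e^{−(μ−λ)t} = e^{−2.0592} = 0.127559

Final: 0.127559


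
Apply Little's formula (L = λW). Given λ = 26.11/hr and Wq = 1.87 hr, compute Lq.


Lq = λWq = 26.11·1.87 = 48.8257

Final: 48.8257


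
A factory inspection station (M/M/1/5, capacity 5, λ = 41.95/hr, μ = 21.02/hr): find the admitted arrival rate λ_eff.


ρ = 1.9957; P_K = (1−ρ)ρ^5/(1−ρ^6) = 0.506951
λ_eff = λ(1 − P_K) = 41.95·(1 − 0.506951) = 41.95·0.493049 = 20.6834 /hr

Final: 20.6834 /hr


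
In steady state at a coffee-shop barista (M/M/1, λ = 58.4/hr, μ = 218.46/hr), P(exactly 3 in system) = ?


ρ = 58.4/218.46 = 0.2673
P_n = (1−ρ)·ρ^n = (1 − 0.2673)·0.2673^3 = 0.7327·0.019104 = 0.013997

Final: 0.013997


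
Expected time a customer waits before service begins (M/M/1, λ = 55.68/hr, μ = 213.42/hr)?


ρ = 55.68/213.42 = 0.2609
Wq = ρ/(μ−λ) = 0.2609/(213.42 − 55.68) = 0.2609/157.74 = 0.001654 hr

Final: 0.001654 hr


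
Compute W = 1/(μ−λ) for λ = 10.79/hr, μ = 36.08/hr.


W = 1/(μ−λ) = 1/(36.08 − 10.79) = 1/25.29 = 0.03954 hr

Final: 0.03954 hr


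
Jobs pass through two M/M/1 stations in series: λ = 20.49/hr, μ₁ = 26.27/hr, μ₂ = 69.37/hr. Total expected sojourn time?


Each node sees arrival rate λ = 20.49/hr (tandem ⇒ throughput preserved).
W₁ = 1/(μ₁−λ) = 1/(26.27−20.49) = 0.17301 hr
W₂ = 1/(μ₂−λ) = 1/(69.37−20.49) = 0.02046 hr
W_total = W₁ + W₂ = 0.17301 + 0.02046 = 0.19347 hr

Final: 0.19347 hr


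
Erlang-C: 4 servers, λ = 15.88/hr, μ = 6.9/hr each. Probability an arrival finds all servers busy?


a = λ/μ = 2.3014; ρ = a/4 = 0.5754
P₀ = 0.093160 (from M/M/c formula)
C(c,a) = [a^c/(c!(1−ρ))]·P₀ = [28.05470/(24·0.4246)]·0.093160
= 2.75281·0.093160 = 0.256451

Final: 0.256451


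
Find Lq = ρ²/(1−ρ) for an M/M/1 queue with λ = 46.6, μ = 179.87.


ρ = 46.6/179.87 = 0.2591
Lq = ρ²/(1−ρ) = 0.06712/0.7409 = 0.09059

Final: 0.09059


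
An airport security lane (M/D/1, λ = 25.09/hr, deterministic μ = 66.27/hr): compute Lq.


ρ = 25.09/66.27 = 0.3786
M/D/1: Lq = ρ²/(2(1−ρ)) = 0.1433/(2·0.6214) = 0.11534

Final: 0.11534


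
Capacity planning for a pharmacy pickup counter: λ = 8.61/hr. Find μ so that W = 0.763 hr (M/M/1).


W = 1/(μ−λ) ⇒ μ − λ = 1/W = 1/0.763 = 1.3106
μ = λ + 1/W = 8.61 + 1.3106 = 9.9206 per hr

Final: 9.9206 /hr


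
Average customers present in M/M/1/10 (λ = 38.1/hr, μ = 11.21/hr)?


ρ = 38.1/11.21 = 3.3988
L = ρ[1 − (K+1)ρ^K + Kρ^(K+1)] / [(1−ρ)(1−ρ^(K+1))]
Numerator: 3.3988·(1 − 11·205680.742207 + 10·699057.651926) = 16069598.967423
Denominator: (-2.3988)·(-699056.651926) = 1676862.923309
L = 16069598.967423/1676862.923309 = 9.5831

Final: 9.5831


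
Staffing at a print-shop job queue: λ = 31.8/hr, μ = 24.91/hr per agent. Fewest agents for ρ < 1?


Stability requires cμ > λ ⇔ c > λ/μ.
λ/μ = 31.8/24.91 = 1.2766
Minimum integer c = ⌊1.2766⌋ + 1 = 2
Check: 2·24.91 = 49.82 > 31.8, while 1·24.91 = 24.91 ≤ 31.8

Final: 2 servers


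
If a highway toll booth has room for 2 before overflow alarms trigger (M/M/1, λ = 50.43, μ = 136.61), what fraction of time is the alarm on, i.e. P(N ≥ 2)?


ρ = 50.43/136.61 = 0.3692
P(N ≥ n) = ρ^n = 0.3692^2 = 0.136274

Final: 0.136274


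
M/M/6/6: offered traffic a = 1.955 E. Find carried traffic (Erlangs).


B(6,1.955) = 0.011022 (Erlang-B)
Carried load = a(1 − B) = 1.955·(1 − 0.011022) = 1.955·0.988978 = 1.9335 E

Final: 1.9335 Erlangs


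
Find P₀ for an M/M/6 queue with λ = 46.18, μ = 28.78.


a = λ/μ = 46.18/28.78 = 1.6046; ρ = a/c = 0.2674
Σ_{k=0}^{5} a^k/k! (terms k=0..5) = 1.00000 + 1.60459 + 1.28735 + 0.68855 + 0.27621 + 0.08864 = 4.94534
Tail: a^6/(6!(1−ρ)) = 17.06785/(720·0.7326) = 0.03236
P₀ = 1/(4.94534 + 0.03236) = 1/4.97770 = 0.200896

Final: 0.200896


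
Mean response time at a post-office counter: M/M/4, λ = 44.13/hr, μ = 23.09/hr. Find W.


a = 1.9112; ρ = 0.4778; P₀ = 0.143560
Lq = P₀·a^c·ρ/(c!(1−ρ)²) = 0.13984
Wq = Lq/λ = 0.13984/44.13 = 0.003169 hr
W = Wq + 1/μ = 0.003169 + 0.04331 = 0.04648 hr

Final: 0.04648 hr


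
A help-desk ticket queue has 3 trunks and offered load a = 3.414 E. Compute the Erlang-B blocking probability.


B(c,a) = (a^c/c!) / Σ_{k=0}^{c} a^k/k!
a^3/3! = 6.631920
Σ terms (k=0..3): 1.00000 + 3.41400 + 5.82770 + 6.63192 = 16.873618
B = 6.631920/16.873618 = 0.393035

Final: 0.393035


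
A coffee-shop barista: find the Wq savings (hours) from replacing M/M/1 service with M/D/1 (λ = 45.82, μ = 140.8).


ρ = 45.82/140.8 = 0.3254
Wq(M/M/1) = ρ/(μ−λ) = 0.3254/94.98 = 0.003426 hr
Wq(M/D/1) = ρ/(2(μ−λ)) = 0.001713 hr
Savings = 0.003426 − 0.001713 = 0.001713 hr

Final: 0.001713 hr


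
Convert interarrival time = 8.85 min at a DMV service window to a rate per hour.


λ = 1/(interarrival time) in consistent units.
1 hour = 60 min, so λ = 60/8.85 = 6.7797 per hour

Final: 6.7797 /hr


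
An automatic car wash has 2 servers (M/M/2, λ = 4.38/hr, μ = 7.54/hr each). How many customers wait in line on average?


a = λ/μ = 0.5809; ρ = a/2 = 0.2905
P₀ = 0.549846
Lq = P₀·a^c·ρ / (c!·(1−ρ)²) = 0.549846·0.33745·0.2905/(2·0.50346)
= 0.05352

Final: 0.05352


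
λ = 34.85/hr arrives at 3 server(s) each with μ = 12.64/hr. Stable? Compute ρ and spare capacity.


Total capacity cμ = 3·12.64 = 37.92/hr
ρ = λ/(cμ) = 34.85/37.92 = 0.9190
Stable ⇔ ρ < 1: YES
Spare capacity = cμ − λ = 37.92 − 34.85 = 3.07/hr

Final: ρ = 0.9190; stable; margin = 3.07/hr


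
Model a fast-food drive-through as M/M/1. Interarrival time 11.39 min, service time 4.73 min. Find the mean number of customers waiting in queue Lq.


λ = 60/11.39 = 5.2678 /hr
μ = 60/4.73 = 12.6850 /hr
ρ = λ/μ = 5.2678/12.6850 = 0.4153
Lq = ρ²/(1−ρ) = 0.1725/0.5847 = 0.2949

Final: 0.2949


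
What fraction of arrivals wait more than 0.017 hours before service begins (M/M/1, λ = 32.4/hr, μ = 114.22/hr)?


ρ = 32.4/114.22 = 0.2837
P(Wq > t) = ρ·e^{−(μ−λ)t} = 0.2837·e^{−1.3909}
= 0.2837·0.248841 = 0.070587

Final: 0.070587


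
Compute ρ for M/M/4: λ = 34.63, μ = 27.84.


ρ = λ/(cμ) = 34.63/(4·27.84) = 34.63/111.36 = 0.3110

Final: 0.3110


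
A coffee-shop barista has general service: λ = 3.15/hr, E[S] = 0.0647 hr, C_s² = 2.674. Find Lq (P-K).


ρ = λ·E[S] = 3.15·0.0647 = 0.2038
Lq = ρ²(1+C_s²)/(2(1−ρ)) = 0.04154·(1+2.674)/(2·0.7962)
= 0.04154·3.6740/1.5924 = 0.09583

Final: 0.09583


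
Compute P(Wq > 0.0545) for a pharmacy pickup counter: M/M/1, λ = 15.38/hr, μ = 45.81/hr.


ρ = 15.38/45.81 = 0.3357
P(Wq > t) = ρ·e^{−(μ−λ)t} = 0.3357·e^{−1.6584}
= 0.3357·0.190437 = 0.063936

Final: 0.063936


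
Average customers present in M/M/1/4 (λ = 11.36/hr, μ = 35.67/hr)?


ρ = 11.36/35.67 = 0.3185
L = ρ[1 − (K+1)ρ^K + Kρ^(K+1)] / [(1−ρ)(1−ρ^(K+1))]
Numerator: 0.3185·(1 − 5·0.010287 + 4·0.003276) = 0.306267
Denominator: (0.6815)·(0.996724) = 0.679292
L = 0.306267/0.679292 = 0.4509

Final: 0.4509


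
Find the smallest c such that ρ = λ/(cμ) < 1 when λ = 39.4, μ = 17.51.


Stability requires cμ > λ ⇔ c > λ/μ.
λ/μ = 39.4/17.51 = 2.2501
Minimum integer c = ⌊2.2501⌋ + 1 = 3
Check: 3·17.51 = 52.53 > 39.4, while 2·17.51 = 35.02 ≤ 39.4

Final: 3 servers


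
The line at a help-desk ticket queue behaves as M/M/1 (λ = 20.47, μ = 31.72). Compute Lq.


ρ = 20.47/31.72 = 0.6453
Lq = ρ²/(1−ρ) = 0.4165/0.3547 = 1.1742

Final: 1.1742


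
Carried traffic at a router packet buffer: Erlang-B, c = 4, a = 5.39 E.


B(4,5.39) = 0.427923 (Erlang-B)
Carried load = a(1 − B) = 5.39·(1 − 0.427923) = 5.39·0.572077 = 3.0835 E

Final: 3.0835 Erlangs


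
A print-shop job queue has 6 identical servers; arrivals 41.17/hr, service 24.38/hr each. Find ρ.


ρ = λ/(cμ) = 41.17/(6·24.38) = 41.17/146.28 = 0.2814

Final: 0.2814


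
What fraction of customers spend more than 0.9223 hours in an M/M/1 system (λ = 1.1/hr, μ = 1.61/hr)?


W ~ Exponential(μ−λ) for M/M/1.
μ − λ = 1.61 − 1.1 = 0.5100
P(W > t) = e^{−(μ−λ)t} = e^{−0.4704} = 0.624769

Final: 0.624769


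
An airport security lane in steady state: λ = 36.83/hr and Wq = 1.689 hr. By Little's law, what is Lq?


Lq = λWq = 36.83·1.689 = 62.2059

Final: 62.2059


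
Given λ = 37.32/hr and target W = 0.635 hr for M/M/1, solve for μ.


W = 1/(μ−λ) ⇒ μ − λ = 1/W = 1/0.635 = 1.5748
μ = λ + 1/W = 37.32 + 1.5748 = 38.8948 per hr

Final: 38.8948 /hr


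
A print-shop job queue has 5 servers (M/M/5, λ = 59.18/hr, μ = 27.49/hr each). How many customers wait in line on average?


a = λ/μ = 2.1528; ρ = a/5 = 0.4306
P₀ = 0.114884
Lq = P₀·a^c·ρ / (c!·(1−ρ)²) = 0.114884·46.23822·0.4306/(120·0.32427)
= 0.05878

Final: 0.05878


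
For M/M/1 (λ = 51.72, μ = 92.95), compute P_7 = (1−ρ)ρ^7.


ρ = 51.72/92.95 = 0.5564
P_n = (1−ρ)·ρ^n = (1 − 0.5564)·0.5564^7 = 0.4436·0.016514 = 0.007325

Final: 0.007325


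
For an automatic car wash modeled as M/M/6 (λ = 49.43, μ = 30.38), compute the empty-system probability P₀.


a = λ/μ = 49.43/30.38 = 1.6271; ρ = a/c = 0.2712
Σ_{k=0}^{5} a^k/k! (terms k=0..5) = 1.00000 + 1.62706 + 1.32366 + 0.71789 + 0.29201 + 0.09502 = 5.05564
Tail: a^6/(6!(1−ρ)) = 18.55312/(720·0.7288) = 0.03536
P₀ = 1/(5.05564 + 0.03536) = 1/5.09100 = 0.196425

Final: 0.196425


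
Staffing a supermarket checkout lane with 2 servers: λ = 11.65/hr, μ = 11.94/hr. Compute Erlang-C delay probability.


a = λ/μ = 0.9757; ρ = a/2 = 0.4879
P₀ = 0.344216 (from M/M/c formula)
C(c,a) = [a^c/(c!(1−ρ))]·P₀ = [0.95201/(2·0.5121)]·0.344216
= 0.92944·0.344216 = 0.319928

Final: 0.319928


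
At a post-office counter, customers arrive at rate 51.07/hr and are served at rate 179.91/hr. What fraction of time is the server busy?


ρ = λ/μ = 51.07/179.91 = 0.2839

Final: 0.2839


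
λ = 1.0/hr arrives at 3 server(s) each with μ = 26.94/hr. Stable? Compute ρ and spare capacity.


Total capacity cμ = 3·26.94 = 80.82/hr
ρ = λ/(cμ) = 1.0/80.82 = 0.01237
Stable ⇔ ρ < 1: YES
Spare capacity = cμ − λ = 80.82 − 1.0 = 79.82/hr

Final: ρ = 0.01237; stable; margin = 79.82/hr


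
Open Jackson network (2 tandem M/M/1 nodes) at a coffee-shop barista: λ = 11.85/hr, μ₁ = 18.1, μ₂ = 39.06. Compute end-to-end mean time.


Each node sees arrival rate λ = 11.85/hr (tandem ⇒ throughput preserved).
W₁ = 1/(μ₁−λ) = 1/(18.1−11.85) = 0.16000 hr
W₂ = 1/(μ₂−λ) = 1/(39.06−11.85) = 0.03675 hr
W_total = W₁ + W₂ = 0.16000 + 0.03675 = 0.19675 hr

Final: 0.19675 hr


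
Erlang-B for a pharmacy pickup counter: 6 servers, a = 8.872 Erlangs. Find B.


B(c,a) = (a^c/c!) / Σ_{k=0}^{c} a^k/k!
a^6/6! = 677.324371
Σ terms (k=0..6): 1.00000 + 8.87200 + 39.35619 + 116.38938 + 258.15164 + 458.06427 + 677.32437 = 1559.157856
B = 677.324371/1559.157856 = 0.434417

Final: 0.434417


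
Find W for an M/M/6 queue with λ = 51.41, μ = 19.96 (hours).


a = 2.5757; ρ = 0.4293; P₀ = 0.075590
Lq = P₀·a^c·ρ/(c!(1−ρ)²) = 0.04040
Wq = Lq/λ = 0.04040/51.41 = 0.0007858 hr
W = Wq + 1/μ = 0.0007858 + 0.05010 = 0.05089 hr

Final: 0.05089 hr


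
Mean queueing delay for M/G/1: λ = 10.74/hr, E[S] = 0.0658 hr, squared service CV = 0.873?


ρ = λ·E[S] = 10.74·0.0658 = 0.7067
E[S²] = E[S]²(1+C_s²) = 0.0658²·(1+0.873) = 0.008109
Wq = λ·E[S²]/(2(1−ρ)) = 10.74·0.008109/(2·0.2933) = 0.14847 hr

Final: 0.14847 hr


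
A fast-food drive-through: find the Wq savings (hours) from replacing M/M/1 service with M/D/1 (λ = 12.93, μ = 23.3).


ρ = 12.93/23.3 = 0.5549
Wq(M/M/1) = ρ/(μ−λ) = 0.5549/10.37 = 0.05351 hr
Wq(M/D/1) = ρ/(2(μ−λ)) = 0.02676 hr
Savings = 0.05351 − 0.02676 = 0.02676 hr

Final: 0.02676 hr


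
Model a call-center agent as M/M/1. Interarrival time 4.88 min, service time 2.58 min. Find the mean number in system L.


λ = 60/4.88 = 12.2951 /hr
μ = 60/2.58 = 23.2558 /hr
ρ = λ/μ = 12.2951/23.2558 = 0.5287
L = ρ/(1−ρ) = 0.5287/0.4713 = 1.1217

Final: 1.1217


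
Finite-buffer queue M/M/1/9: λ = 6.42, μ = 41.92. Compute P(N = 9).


ρ = λ/μ = 6.42/41.92 = 0.1531
P_K = (1−ρ)ρ^K/(1−ρ^(K+1)) = (0.8469·0.00000004635)/(1 − 0.000000007098)
= 0.00000003925/1.000000 = 0.00000003925

Final: 0.00000003925


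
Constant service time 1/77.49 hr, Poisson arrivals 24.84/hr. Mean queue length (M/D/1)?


ρ = 24.84/77.49 = 0.3206
M/D/1: Lq = ρ²/(2(1−ρ)) = 0.1028/(2·0.6794) = 0.07562

Final: 0.07562


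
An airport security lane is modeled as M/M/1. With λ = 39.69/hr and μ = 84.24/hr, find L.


ρ = λ/μ = 39.69/84.24 = 0.4712
L = ρ/(1−ρ) = 0.4712/(1 − 0.4712) = 0.4712/0.5288 = 0.8909

Final: 0.8909


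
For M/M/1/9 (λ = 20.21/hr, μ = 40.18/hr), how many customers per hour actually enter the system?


ρ = 0.5030; P_K = (1−ρ)ρ^9/(1−ρ^10) = 0.001025
λ_eff = λ(1 − P_K) = 20.21·(1 − 0.001025) = 20.21·0.998975 = 20.1893 /hr

Final: 20.1893 /hr


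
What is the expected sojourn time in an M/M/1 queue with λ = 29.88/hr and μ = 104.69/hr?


W = 1/(μ−λ) = 1/(104.69 − 29.88) = 1/74.81 = 0.01337 hr

Final: 0.01337 hr


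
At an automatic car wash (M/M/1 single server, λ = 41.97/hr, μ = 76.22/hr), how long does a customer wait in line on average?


ρ = 41.97/76.22 = 0.5506
Wq = ρ/(μ−λ) = 0.5506/(76.22 − 41.97) = 0.5506/34.25 = 0.01608 hr

Final: 0.01608 hr


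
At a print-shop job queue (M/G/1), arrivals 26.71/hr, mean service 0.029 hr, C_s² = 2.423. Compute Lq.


ρ = λ·E[S] = 26.71·0.029 = 0.7746
Lq = ρ²(1+C_s²)/(2(1−ρ)) = 0.6000·(1+2.423)/(2·0.2254)
= 0.6000·3.4230/0.4508 = 4.55562

Final: 4.55562


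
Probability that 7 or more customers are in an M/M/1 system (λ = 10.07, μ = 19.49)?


ρ = 10.07/19.49 = 0.5167
P(N ≥ n) = ρ^n = 0.5167^7 = 0.009829

Final: 0.009829


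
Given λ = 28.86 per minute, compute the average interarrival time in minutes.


Mean interarrival time = 1/λ = 1/28.86 minute = 0.03465 minute
In minutes: 0.03465 × 1 = 0.03465 min

Final: 0.03465 min


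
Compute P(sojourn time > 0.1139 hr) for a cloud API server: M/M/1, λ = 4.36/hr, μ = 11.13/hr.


W ~ Exponential(μ−λ) for M/M/1.
μ − λ = 11.13 − 4.36 = 6.7700
P(W > t) = e^{−(μ−λ)t} = e^{−0.7711} = 0.462503

Final: 0.462503


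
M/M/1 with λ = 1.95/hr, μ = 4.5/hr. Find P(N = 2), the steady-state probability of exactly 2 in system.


ρ = 1.95/4.5 = 0.4333
P_n = (1−ρ)·ρ^n = (1 − 0.4333)·0.4333^2 = 0.5667·0.187778 = 0.106407

Final: 0.106407


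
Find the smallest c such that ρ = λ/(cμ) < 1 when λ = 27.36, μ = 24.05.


Stability requires cμ > λ ⇔ c > λ/μ.
λ/μ = 27.36/24.05 = 1.1376
Minimum integer c = ⌊1.1376⌋ + 1 = 2
Check: 2·24.05 = 48.10 > 27.36, while 1·24.05 = 24.05 ≤ 27.36

Final: 2 servers


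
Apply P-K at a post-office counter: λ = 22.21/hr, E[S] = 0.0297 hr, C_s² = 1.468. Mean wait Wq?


ρ = λ·E[S] = 22.21·0.0297 = 0.6596
E[S²] = E[S]²(1+C_s²) = 0.0297²·(1+1.468) = 0.002177
Wq = λ·E[S²]/(2(1−ρ)) = 22.21·0.002177/(2·0.3404) = 0.07103 hr

Final: 0.07103 hr


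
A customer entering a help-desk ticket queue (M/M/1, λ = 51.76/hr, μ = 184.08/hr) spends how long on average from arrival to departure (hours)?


W = 1/(μ−λ) = 1/(184.08 − 51.76) = 1/132.32 = 0.007557 hr

Final: 0.007557 hr


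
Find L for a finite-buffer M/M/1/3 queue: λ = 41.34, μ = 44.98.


ρ = 41.34/44.98 = 0.9191
L = ρ[1 − (K+1)ρ^K + Kρ^(K+1)] / [(1−ρ)(1−ρ^(K+1))]
Numerator: 0.9191·(1 − 4·0.776342 + 3·0.713517) = 0.032335
Denominator: (0.08092)·(0.286483) = 0.023184
L = 0.032335/0.023184 = 1.3947

Final: 1.3947


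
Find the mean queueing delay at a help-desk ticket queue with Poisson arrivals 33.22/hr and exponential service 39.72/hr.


ρ = 33.22/39.72 = 0.8364
Wq = ρ/(μ−λ) = 0.8364/(39.72 − 33.22) = 0.8364/6.50 = 0.1287 hr

Final: 0.1287 hr


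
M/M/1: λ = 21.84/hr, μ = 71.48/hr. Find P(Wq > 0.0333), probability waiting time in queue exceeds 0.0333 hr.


ρ = 21.84/71.48 = 0.3055
P(Wq > t) = ρ·e^{−(μ−λ)t} = 0.3055·e^{−1.6530}
= 0.3055·0.191472 = 0.058502

Final: 0.058502


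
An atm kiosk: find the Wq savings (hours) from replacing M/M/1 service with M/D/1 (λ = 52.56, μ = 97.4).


ρ = 52.56/97.4 = 0.5396
Wq(M/M/1) = ρ/(μ−λ) = 0.5396/44.84 = 0.01203 hr
Wq(M/D/1) = ρ/(2(μ−λ)) = 0.006017 hr
Savings = 0.01203 − 0.006017 = 0.006017 hr

Final: 0.006017 hr


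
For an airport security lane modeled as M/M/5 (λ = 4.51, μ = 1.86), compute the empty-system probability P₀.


a = λ/μ = 4.51/1.86 = 2.4247; ρ = a/c = 0.4849
Σ_{k=0}^{4} a^k/k! (terms k=0..4) = 1.00000 + 2.42473 + 2.93966 + 2.37596 + 1.44027 = 10.18062
Tail: a^5/(5!(1−ρ)) = 83.81427/(120·0.5151) = 1.35608
P₀ = 1/(10.18062 + 1.35608) = 1/11.53670 = 0.086680

Final: 0.086680


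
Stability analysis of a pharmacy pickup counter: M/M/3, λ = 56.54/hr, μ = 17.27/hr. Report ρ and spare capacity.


Total capacity cμ = 3·17.27 = 51.81/hr
ρ = λ/(cμ) = 56.54/51.81 = 1.0913
Stable ⇔ ρ < 1: NO
Spare capacity = cμ − λ = 51.81 − 56.54 = -4.73/hr

Final: ρ = 1.0913; unstable; margin = -4.73/hr


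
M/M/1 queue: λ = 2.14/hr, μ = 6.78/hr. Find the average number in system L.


ρ = λ/μ = 2.14/6.78 = 0.3156
L = ρ/(1−ρ) = 0.3156/(1 − 0.3156) = 0.3156/0.6844 = 0.4612

Final: 0.4612


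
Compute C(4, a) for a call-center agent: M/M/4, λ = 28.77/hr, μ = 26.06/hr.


a = λ/μ = 1.1040; ρ = a/4 = 0.2760
P₀ = 0.330783 (from M/M/c formula)
C(c,a) = [a^c/(c!(1−ρ))]·P₀ = [1.48546/(24·0.7240)]·0.330783
= 0.08549·0.330783 = 0.028278

Final: 0.028278


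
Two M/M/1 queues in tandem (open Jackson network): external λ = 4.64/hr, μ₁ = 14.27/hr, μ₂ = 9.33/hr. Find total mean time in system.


Each node sees arrival rate λ = 4.64/hr (tandem ⇒ throughput preserved).
W₁ = 1/(μ₁−λ) = 1/(14.27−4.64) = 0.10384 hr
W₂ = 1/(μ₂−λ) = 1/(9.33−4.64) = 0.21322 hr
W_total = W₁ + W₂ = 0.10384 + 0.21322 = 0.31706 hr

Final: 0.31706 hr


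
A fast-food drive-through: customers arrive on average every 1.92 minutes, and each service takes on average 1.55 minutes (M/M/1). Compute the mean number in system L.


λ = 60/1.92 = 31.2500 /hr
μ = 60/1.55 = 38.7097 /hr
ρ = λ/μ = 31.2500/38.7097 = 0.8073
L = ρ/(1−ρ) = 0.8073/0.1927 = 4.1892

Final: 4.1892


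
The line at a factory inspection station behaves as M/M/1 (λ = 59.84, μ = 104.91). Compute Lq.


ρ = 59.84/104.91 = 0.5704
Lq = ρ²/(1−ρ) = 0.3253/0.4296 = 0.7573

Final: 0.7573


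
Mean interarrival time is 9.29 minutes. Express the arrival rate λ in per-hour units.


λ = 1/(interarrival time) in consistent units.
1 hour = 60 min, so λ = 60/9.29 = 6.4586 per hour

Final: 6.4586 /hr


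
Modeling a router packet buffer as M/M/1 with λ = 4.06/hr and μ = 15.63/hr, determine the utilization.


ρ = λ/μ = 4.06/15.63 = 0.2598

Final: 0.2598


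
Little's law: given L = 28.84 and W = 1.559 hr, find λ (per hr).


λ = L/W = 28.84/1.559 = 18.4990 /hr

Final: 18.4990 /hr


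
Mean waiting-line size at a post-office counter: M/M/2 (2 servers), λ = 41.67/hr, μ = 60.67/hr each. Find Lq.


a = λ/μ = 0.6868; ρ = a/2 = 0.3434
P₀ = 0.488743
Lq = P₀·a^c·ρ / (c!·(1−ρ)²) = 0.488743·0.47174·0.3434/(2·0.43110)
= 0.09183

Final: 0.09183


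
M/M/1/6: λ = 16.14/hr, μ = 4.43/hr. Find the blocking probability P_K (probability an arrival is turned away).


ρ = λ/μ = 16.14/4.43 = 3.6433
P_K = (1−ρ)ρ^K/(1−ρ^(K+1)) = (-2.6433·2338.830911)/(1 − 8521.158217)
= -6182.327306/-8520.158217 = 0.725612

Final: 0.725612


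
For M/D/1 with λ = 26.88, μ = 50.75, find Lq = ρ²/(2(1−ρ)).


ρ = 26.88/50.75 = 0.5297
M/D/1: Lq = ρ²/(2(1−ρ)) = 0.2805/(2·0.4703) = 0.29822

Final: 0.29822


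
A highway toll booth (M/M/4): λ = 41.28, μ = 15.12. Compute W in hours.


a = 2.7302; ρ = 0.6825; P₀ = 0.055124
Lq = P₀·a^c·ρ/(c!(1−ρ)²) = 0.86424
Wq = Lq/λ = 0.86424/41.28 = 0.02094 hr
W = Wq + 1/μ = 0.02094 + 0.06614 = 0.08707 hr

Final: 0.08707 hr


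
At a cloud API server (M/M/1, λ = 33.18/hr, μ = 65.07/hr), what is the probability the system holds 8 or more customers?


ρ = 33.18/65.07 = 0.5099
P(N ≥ n) = ρ^n = 0.5099^8 = 0.004571

Final: 0.004571


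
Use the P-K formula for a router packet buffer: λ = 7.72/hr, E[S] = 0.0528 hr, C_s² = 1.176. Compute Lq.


ρ = λ·E[S] = 7.72·0.0528 = 0.4076
Lq = ρ²(1+C_s²)/(2(1−ρ)) = 0.1662·(1+1.176)/(2·0.5924)
= 0.1662·2.1760/1.1848 = 0.30516

Final: 0.30516


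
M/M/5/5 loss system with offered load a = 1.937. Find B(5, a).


B(c,a) = (a^c/c!) / Σ_{k=0}^{c} a^k/k!
a^5/5! = 0.227231
Σ terms (k=0..5): 1.00000 + 1.93700 + 1.87598 + 1.21126 + 0.58655 + 0.22723 = 6.838029
B = 0.227231/6.838029 = 0.033230

Final: 0.033230


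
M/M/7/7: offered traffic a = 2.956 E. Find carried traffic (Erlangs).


B(7,2.956) = 0.020584 (Erlang-B)
Carried load = a(1 − B) = 2.956·(1 − 0.020584) = 2.956·0.979416 = 2.8952 E

Final: 2.8952 Erlangs


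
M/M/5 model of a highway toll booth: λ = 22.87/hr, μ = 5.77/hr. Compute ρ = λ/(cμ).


ρ = λ/(cμ) = 22.87/(5·5.77) = 22.87/28.85 = 0.7927

Final: 0.7927


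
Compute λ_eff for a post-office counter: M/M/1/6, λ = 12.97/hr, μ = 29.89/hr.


ρ = 0.4339; P_K = (1−ρ)ρ^6/(1−ρ^7) = 0.003790
λ_eff = λ(1 − P_K) = 12.97·(1 − 0.003790) = 12.97·0.996210 = 12.9208 /hr

Final: 12.9208 /hr


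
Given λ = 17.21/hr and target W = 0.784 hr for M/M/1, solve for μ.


W = 1/(μ−λ) ⇒ μ − λ = 1/W = 1/0.784 = 1.2755
μ = λ + 1/W = 17.21 + 1.2755 = 18.4855 per hr

Final: 18.4855 /hr


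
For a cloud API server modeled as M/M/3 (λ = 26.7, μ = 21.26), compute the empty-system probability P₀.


a = λ/μ = 26.7/21.26 = 1.2559; ρ = a/c = 0.4186
Σ_{k=0}^{2} a^k/k! (terms k=0..2) = 1.00000 + 1.25588 + 0.78862 = 3.04450
Tail: a^3/(3!(1−ρ)) = 1.98082/(6·0.5814) = 0.56786
P₀ = 1/(3.04450 + 0.56786) = 1/3.61235 = 0.276828

Final: 0.276828


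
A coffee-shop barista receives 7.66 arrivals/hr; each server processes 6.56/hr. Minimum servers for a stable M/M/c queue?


Stability requires cμ > λ ⇔ c > λ/μ.
λ/μ = 7.66/6.56 = 1.1677
Minimum integer c = ⌊1.1677⌋ + 1 = 2
Check: 2·6.56 = 13.12 > 7.66, while 1·6.56 = 6.56 ≤ 7.66

Final: 2 servers


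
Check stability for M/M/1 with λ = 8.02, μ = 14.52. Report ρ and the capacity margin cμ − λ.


Total capacity cμ = 1·14.52 = 14.52/hr
ρ = λ/(cμ) = 8.02/14.52 = 0.5523
Stable ⇔ ρ < 1: YES
Spare capacity = cμ − λ = 14.52 − 8.02 = 6.50/hr

Final: ρ = 0.5523; stable; margin = 6.50/hr


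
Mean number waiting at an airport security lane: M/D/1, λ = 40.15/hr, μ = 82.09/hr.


ρ = 40.15/82.09 = 0.4891
M/D/1: Lq = ρ²/(2(1−ρ)) = 0.2392/(2·0.5109) = 0.23411

Final: 0.23411


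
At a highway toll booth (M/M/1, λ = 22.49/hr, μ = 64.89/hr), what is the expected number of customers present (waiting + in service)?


ρ = λ/μ = 22.49/64.89 = 0.3466
L = ρ/(1−ρ) = 0.3466/(1 − 0.3466) = 0.3466/0.6534 = 0.5304

Final: 0.5304


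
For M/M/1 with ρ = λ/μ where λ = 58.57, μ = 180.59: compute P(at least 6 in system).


ρ = 58.57/180.59 = 0.3243
P(N ≥ n) = ρ^n = 0.3243^6 = 0.001164

Final: 0.001164


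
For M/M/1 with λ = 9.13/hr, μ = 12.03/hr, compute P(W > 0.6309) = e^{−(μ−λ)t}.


W ~ Exponential(μ−λ) for M/M/1.
μ − λ = 12.03 − 9.13 = 2.9000
P(W > t) = e^{−(μ−λ)t} = e^{−1.8296} = 0.160476

Final: 0.160476


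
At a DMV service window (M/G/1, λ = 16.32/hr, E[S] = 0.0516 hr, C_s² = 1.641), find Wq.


ρ = λ·E[S] = 16.32·0.0516 = 0.8421
E[S²] = E[S]²(1+C_s²) = 0.0516²·(1+1.641) = 0.007032
Wq = λ·E[S²]/(2(1−ρ)) = 16.32·0.007032/(2·0.1579) = 0.36342 hr

Final: 0.36342 hr


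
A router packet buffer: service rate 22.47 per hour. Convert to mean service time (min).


Mean service time = 1/μ = 1/22.47 hour = 0.04450 hour
In minutes: 0.04450 × 60 = 2.6702 min

Final: 2.6702 min


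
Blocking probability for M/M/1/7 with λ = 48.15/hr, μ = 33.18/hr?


ρ = λ/μ = 48.15/33.18 = 1.4512
P_K = (1−ρ)ρ^K/(1−ρ^(K+1)) = (-0.4512·13.553123)/(1 − 19.667958)
= -6.114836/-18.667958 = 0.327558

Final: 0.327558


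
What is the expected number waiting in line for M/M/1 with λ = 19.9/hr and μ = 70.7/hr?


ρ = 19.9/70.7 = 0.2815
Lq = ρ²/(1−ρ) = 0.07923/0.7185 = 0.1103

Final: 0.1103


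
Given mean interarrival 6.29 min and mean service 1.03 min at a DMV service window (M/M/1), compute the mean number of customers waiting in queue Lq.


λ = 60/6.29 = 9.5390 /hr
μ = 60/1.03 = 58.2524 /hr
ρ = λ/μ = 9.5390/58.2524 = 0.1638
Lq = ρ²/(1−ρ) = 0.02681/0.8362 = 0.03207

Final: 0.03207


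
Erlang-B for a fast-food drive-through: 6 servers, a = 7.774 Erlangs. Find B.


B(c,a) = (a^c/c!) / Σ_{k=0}^{c} a^k/k!
a^6/6! = 306.573577
Σ terms (k=0..6): 1.00000 + 7.77400 + 30.21754 + 78.30371 + 152.18327 + 236.61454 + 306.57358 = 812.666639
B = 306.573577/812.666639 = 0.377244

Final: 0.377244


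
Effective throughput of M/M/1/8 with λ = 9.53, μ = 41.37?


ρ = 0.2304; P_K = (1−ρ)ρ^8/(1−ρ^9) = 0.000006103
λ_eff = λ(1 − P_K) = 9.53·(1 − 0.000006103) = 9.53·0.999994 = 9.5299 /hr

Final: 9.5299 /hr


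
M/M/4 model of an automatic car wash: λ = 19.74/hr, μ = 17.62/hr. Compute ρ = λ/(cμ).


ρ = λ/(cμ) = 19.74/(4·17.62) = 19.74/70.48 = 0.2801

Final: 0.2801


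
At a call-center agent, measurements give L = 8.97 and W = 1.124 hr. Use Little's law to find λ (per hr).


λ = L/W = 8.97/1.124 = 7.9804 /hr

Final: 7.9804 /hr
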